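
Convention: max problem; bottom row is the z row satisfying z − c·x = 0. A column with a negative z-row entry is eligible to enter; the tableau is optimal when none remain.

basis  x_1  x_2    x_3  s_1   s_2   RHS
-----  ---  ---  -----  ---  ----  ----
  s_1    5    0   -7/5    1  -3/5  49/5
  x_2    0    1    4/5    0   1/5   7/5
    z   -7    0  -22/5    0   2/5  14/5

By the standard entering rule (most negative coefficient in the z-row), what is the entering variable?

x_1

Negative z-row entries: x_1: -7, x_3: -22/5.
The most negative is -7 in column x_1, so x_1 enters.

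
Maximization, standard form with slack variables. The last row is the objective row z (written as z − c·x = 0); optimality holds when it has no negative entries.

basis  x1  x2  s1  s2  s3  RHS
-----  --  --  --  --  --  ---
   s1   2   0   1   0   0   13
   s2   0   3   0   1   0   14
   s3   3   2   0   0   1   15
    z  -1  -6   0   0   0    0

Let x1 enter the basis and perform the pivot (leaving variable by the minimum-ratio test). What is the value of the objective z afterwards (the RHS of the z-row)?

5

Ratio test on column x1 — row 1: 13/2 = 13/2; row 2: entry 0 ≤ 0; row 3: 15/3 = 5. Minimum is 5 at row 3 (s3 leaves); pivot element 3.
Pivot on row 3; the z-row RHS becomes 0 − (-1)·5 = 5.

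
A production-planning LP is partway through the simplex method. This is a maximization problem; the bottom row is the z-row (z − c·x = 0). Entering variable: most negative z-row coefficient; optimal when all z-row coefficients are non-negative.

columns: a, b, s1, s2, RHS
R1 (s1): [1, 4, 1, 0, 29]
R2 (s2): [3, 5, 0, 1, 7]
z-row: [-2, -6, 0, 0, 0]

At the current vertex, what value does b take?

b is not in the basis, so in the current basic feasible solution b = 0.

0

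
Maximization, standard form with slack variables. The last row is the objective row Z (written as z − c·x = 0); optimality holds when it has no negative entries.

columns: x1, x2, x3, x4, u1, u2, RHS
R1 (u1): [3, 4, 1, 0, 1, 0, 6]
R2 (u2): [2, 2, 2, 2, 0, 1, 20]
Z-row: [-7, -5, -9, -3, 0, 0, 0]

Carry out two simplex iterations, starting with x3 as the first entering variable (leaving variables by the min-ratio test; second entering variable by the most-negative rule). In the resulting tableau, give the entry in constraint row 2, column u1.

-1

Ratio test on column x3 — row 1: 6/1 = 6; row 2: 20/2 = 10. Minimum is 6 at row 1 (u1 leaves); pivot element 1.
Divide row 1 by 1; eliminate column x3 from the other rows.
Second iteration: most negative Z-row entry is -3 in column x4, so x4 enters.
Ratio test on column x4 — row 1: entry 0 ≤ 0; row 2: 8/2 = 4. Minimum is 4 at row 2 (u2 leaves); pivot element 2.
Divide row 2 by 2; eliminate column x4 from the other rows.
After both pivots, the entry at constraint row 2, column u1 is -1.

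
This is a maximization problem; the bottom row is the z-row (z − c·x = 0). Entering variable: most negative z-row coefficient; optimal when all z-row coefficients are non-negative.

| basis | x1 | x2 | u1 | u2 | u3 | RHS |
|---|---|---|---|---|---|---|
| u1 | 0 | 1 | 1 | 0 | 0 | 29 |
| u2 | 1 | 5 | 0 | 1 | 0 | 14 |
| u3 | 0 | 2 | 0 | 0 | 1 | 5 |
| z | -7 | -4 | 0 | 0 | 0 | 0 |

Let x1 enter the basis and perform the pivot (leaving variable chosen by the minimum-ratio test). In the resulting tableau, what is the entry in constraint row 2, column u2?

1

Ratio test on column x1 — row 1: entry 0 ≤ 0; row 2: 14/1 = 14; row 3: entry 0 ≤ 0. Minimum is 14 at row 2 (u2 leaves); pivot element 1.
Divide row 2 by 1; eliminate column x1 from the other rows.
In the new row 2, the u2 entry is the old entry divided by the pivot: 1/1 = 1.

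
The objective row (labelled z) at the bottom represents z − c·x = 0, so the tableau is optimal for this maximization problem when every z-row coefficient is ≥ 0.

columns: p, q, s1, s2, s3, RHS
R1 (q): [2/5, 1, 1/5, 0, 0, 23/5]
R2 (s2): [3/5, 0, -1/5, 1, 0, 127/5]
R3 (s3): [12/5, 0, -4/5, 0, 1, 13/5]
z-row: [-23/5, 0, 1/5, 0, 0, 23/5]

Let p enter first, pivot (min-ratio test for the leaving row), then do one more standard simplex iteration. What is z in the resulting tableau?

Ratio test on column p — row 1: (23/5)/(2/5) = 23/2; row 2: (127/5)/(3/5) = 127/3; row 3: (13/5)/(12/5) = 13/12. Minimum is 13/12 at row 3 (s3 leaves); pivot element 12/5.
Pivot on row 3; the z-row RHS becomes 23/5 − (-23/5)·(13/12) = 115/12.
Next entering variable (most negative z-row entry -4/3): s1.
Ratio test on column s1 — row 1: (25/6)/(1/3) = 25/2; row 2: entry 0 ≤ 0; row 3: entry -1/3 ≤ 0. Minimum is 25/2 at row 1 (q leaves); pivot element 1/3.
After the second pivot the z-row RHS is 115/12 − (-4/3)·(25/2) = 105/4.

105/4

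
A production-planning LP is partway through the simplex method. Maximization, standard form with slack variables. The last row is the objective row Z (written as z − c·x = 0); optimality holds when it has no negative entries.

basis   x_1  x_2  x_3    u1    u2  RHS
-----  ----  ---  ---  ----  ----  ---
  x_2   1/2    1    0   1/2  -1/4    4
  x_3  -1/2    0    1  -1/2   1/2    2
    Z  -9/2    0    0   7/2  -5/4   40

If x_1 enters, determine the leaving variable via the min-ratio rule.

x_2

Column x_1 entries and ratios — x_2: 4/(1/2) = 8; x_3: -1/2 ≤ 0, skip.
Smallest ratio is 8 in the row of x_2, so x_2 leaves.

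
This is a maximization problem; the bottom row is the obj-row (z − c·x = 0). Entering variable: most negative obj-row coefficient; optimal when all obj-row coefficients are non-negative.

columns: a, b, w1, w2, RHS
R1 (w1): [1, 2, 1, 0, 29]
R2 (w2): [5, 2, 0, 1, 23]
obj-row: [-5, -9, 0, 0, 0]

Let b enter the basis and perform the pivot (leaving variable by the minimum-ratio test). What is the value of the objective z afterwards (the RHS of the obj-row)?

Ratio test on column b — row 1: 29/2 = 29/2; row 2: 23/2 = 23/2. Minimum is 23/2 at row 2 (w2 leaves); pivot element 2.
Pivot on row 2; the obj-row RHS becomes 0 − (-9)·(23/2) = 207/2.

207/2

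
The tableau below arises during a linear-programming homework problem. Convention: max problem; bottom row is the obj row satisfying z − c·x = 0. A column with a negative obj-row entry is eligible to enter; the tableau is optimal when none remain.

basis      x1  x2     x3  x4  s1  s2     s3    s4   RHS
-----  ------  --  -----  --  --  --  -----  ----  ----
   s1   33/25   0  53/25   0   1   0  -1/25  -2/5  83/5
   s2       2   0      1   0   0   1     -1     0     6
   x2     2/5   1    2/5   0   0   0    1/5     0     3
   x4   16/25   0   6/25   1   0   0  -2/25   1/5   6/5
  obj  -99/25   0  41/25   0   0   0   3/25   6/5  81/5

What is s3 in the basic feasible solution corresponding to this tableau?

s3 is not in the basis, so in the current basic feasible solution s3 = 0.

0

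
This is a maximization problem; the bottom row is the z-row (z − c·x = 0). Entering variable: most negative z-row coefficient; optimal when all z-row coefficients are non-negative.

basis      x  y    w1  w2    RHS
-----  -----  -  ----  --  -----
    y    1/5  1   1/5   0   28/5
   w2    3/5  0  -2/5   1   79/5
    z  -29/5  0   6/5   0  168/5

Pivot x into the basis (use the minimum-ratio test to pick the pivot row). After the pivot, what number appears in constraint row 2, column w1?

Ratio test on column x — row 1: (28/5)/(1/5) = 28; row 2: (79/5)/(3/5) = 79/3. Minimum is 79/3 at row 2 (w2 leaves); pivot element 3/5.
Divide row 2 by 3/5; eliminate column x from the other rows.
In the new row 2, the w1 entry is the old entry divided by the pivot: (-2/5)/(3/5) = -2/3.

-2/3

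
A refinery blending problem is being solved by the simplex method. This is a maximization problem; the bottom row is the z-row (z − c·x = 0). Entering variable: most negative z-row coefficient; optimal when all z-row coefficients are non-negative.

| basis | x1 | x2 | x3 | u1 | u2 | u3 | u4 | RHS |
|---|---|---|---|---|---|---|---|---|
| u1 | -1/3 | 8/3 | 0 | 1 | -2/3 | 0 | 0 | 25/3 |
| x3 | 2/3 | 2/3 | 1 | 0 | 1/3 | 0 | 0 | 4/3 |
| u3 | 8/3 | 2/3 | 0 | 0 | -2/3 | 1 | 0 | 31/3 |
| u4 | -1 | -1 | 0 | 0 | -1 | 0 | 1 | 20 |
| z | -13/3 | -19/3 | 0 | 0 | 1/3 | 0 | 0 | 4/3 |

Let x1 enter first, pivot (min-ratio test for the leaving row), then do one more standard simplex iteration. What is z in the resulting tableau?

Ratio test on column x1 — row 1: entry -1/3 ≤ 0; row 2: (4/3)/(2/3) = 2; row 3: (31/3)/(8/3) = 31/8; row 4: entry -1 ≤ 0. Minimum is 2 at row 2 (x3 leaves); pivot element 2/3.
Pivot on row 2; the z-row RHS becomes 4/3 − (-13/3)·2 = 10.
Next entering variable (most negative z-row entry -2): x2.
Ratio test on column x2 — row 1: 9/3 = 3; row 2: 2/1 = 2; row 3: entry -2 ≤ 0; row 4: entry 0 ≤ 0. Minimum is 2 at row 2 (x1 leaves); pivot element 1.
After the second pivot the z-row RHS is 10 − (-2)·2 = 14.

14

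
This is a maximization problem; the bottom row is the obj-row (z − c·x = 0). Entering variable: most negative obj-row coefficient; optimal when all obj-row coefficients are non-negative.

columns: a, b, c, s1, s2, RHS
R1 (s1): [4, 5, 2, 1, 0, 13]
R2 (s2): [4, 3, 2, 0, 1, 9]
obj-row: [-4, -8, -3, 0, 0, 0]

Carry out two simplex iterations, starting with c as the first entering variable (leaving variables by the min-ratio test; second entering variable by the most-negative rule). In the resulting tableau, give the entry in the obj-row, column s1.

Ratio test on column c — row 1: 13/2 = 13/2; row 2: 9/2 = 9/2. Minimum is 9/2 at row 2 (s2 leaves); pivot element 2.
Divide row 2 by 2; eliminate column c from the other rows.
Second iteration: most negative obj-row entry is -7/2 in column b, so b enters.
Ratio test on column b — row 1: 4/2 = 2; row 2: (9/2)/(3/2) = 3. Minimum is 2 at row 1 (s1 leaves); pivot element 2.
Divide row 1 by 2; eliminate column b from the other rows.
After both pivots, the entry at the obj-row, column s1 is 7/4.

7/4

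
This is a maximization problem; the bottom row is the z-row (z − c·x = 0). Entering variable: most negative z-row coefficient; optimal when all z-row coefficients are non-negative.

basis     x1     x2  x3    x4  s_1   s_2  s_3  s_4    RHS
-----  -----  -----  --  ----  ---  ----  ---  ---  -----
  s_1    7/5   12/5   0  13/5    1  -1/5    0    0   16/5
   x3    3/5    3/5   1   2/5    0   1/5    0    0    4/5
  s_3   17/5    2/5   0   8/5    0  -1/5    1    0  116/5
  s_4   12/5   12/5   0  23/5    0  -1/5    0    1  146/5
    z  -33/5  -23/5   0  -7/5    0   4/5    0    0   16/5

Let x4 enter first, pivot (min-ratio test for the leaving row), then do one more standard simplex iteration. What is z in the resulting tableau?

Ratio test on column x4 — row 1: (16/5)/(13/5) = 16/13; row 2: (4/5)/(2/5) = 2; row 3: (116/5)/(8/5) = 29/2; row 4: (146/5)/(23/5) = 146/23. Minimum is 16/13 at row 1 (s_1 leaves); pivot element 13/5.
Pivot on row 1; the z-row RHS becomes 16/5 − (-7/5)·(16/13) = 64/13.
Next entering variable (most negative z-row entry -76/13): x1.
Ratio test on column x1 — row 1: (16/13)/(7/13) = 16/7; row 2: (4/13)/(5/13) = 4/5; row 3: (276/13)/(33/13) = 92/11; row 4: entry -1/13 ≤ 0. Minimum is 4/5 at row 2 (x3 leaves); pivot element 5/13.
After the second pivot the z-row RHS is 64/13 − (-76/13)·(4/5) = 48/5.

48/5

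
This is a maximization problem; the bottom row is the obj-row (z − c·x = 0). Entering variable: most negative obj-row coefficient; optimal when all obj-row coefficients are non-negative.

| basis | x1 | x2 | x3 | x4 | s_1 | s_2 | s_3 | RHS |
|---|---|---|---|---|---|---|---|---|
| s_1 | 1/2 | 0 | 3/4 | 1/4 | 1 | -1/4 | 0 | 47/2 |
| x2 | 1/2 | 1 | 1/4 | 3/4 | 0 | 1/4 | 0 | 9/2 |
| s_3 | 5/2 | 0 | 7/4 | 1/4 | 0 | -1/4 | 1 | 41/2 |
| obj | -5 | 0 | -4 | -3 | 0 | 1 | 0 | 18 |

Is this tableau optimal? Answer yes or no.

The obj-row has a negative entry -5 in column x1, so it is not optimal.

no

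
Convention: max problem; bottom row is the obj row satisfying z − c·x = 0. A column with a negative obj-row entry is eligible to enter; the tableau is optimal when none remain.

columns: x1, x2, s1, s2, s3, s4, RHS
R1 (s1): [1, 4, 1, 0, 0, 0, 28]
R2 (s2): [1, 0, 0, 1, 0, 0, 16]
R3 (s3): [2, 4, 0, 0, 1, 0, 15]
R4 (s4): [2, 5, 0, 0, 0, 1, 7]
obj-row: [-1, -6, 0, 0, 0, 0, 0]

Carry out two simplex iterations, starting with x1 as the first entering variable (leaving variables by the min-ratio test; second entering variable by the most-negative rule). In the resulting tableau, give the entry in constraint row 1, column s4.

-4/5

Ratio test on column x1 — row 1: 28/1 = 28; row 2: 16/1 = 16; row 3: 15/2 = 15/2; row 4: 7/2 = 7/2. Minimum is 7/2 at row 4 (s4 leaves); pivot element 2.
Divide row 4 by 2; eliminate column x1 from the other rows.
Second iteration: most negative obj-row entry is -7/2 in column x2, so x2 enters.
Ratio test on column x2 — row 1: (49/2)/(3/2) = 49/3; row 2: entry -5/2 ≤ 0; row 3: entry -1 ≤ 0; row 4: (7/2)/(5/2) = 7/5. Minimum is 7/5 at row 4 (x1 leaves); pivot element 5/2.
Divide row 4 by 5/2; eliminate column x2 from the other rows.
After both pivots, the entry at constraint row 1, column s4 is -4/5.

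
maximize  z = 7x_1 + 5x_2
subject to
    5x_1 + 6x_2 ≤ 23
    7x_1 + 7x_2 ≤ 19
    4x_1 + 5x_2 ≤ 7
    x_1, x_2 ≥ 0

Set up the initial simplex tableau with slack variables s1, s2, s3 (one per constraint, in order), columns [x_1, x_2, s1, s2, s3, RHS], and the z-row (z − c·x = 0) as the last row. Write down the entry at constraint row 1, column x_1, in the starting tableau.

5

Constraint 1 has coefficient 5 on x_1.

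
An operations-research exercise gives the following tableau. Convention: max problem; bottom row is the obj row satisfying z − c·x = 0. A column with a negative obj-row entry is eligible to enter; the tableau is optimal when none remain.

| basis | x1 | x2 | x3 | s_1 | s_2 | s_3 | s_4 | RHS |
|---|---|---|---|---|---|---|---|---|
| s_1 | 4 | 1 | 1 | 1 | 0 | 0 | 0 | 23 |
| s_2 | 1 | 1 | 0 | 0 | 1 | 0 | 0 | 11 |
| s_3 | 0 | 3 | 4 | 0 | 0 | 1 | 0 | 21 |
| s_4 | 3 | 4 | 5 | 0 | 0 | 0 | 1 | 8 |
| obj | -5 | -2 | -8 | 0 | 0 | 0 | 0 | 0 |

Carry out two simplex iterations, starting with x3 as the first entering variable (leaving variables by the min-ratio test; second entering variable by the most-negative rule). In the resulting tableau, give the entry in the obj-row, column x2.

14/3

Ratio test on column x3 — row 1: 23/1 = 23; row 2: entry 0 ≤ 0; row 3: 21/4 = 21/4; row 4: 8/5 = 8/5. Minimum is 8/5 at row 4 (s_4 leaves); pivot element 5.
Divide row 4 by 5; eliminate column x3 from the other rows.
Second iteration: most negative obj-row entry is -1/5 in column x1, so x1 enters.
Ratio test on column x1 — row 1: (107/5)/(17/5) = 107/17; row 2: 11/1 = 11; row 3: entry -12/5 ≤ 0; row 4: (8/5)/(3/5) = 8/3. Minimum is 8/3 at row 4 (x3 leaves); pivot element 3/5.
Divide row 4 by 3/5; eliminate column x1 from the other rows.
After both pivots, the entry at the obj-row, column x2 is 14/3.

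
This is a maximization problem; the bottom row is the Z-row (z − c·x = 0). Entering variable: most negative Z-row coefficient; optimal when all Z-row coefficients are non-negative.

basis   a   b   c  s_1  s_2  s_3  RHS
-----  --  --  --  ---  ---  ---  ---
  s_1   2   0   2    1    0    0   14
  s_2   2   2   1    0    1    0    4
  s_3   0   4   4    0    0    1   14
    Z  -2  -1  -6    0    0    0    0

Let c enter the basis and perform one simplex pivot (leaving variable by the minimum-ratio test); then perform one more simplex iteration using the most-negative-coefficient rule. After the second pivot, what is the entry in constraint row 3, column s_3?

Ratio test on column c — row 1: 14/2 = 7; row 2: 4/1 = 4; row 3: 14/4 = 7/2. Minimum is 7/2 at row 3 (s_3 leaves); pivot element 4.
Divide row 3 by 4; eliminate column c from the other rows.
Second iteration: most negative Z-row entry is -2 in column a, so a enters.
Ratio test on column a — row 1: 7/2 = 7/2; row 2: (1/2)/2 = 1/4; row 3: entry 0 ≤ 0. Minimum is 1/4 at row 2 (s_2 leaves); pivot element 2.
Divide row 2 by 2; eliminate column a from the other rows.
After both pivots, the entry at constraint row 3, column s_3 is 1/4.

1/4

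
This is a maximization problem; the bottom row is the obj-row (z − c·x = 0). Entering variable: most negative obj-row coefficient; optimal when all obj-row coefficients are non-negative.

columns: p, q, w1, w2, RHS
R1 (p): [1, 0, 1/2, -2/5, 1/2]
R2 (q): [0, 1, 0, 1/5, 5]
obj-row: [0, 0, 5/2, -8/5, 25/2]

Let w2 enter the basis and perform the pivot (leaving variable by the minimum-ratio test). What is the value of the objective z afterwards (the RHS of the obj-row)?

105/2

Ratio test on column w2 — row 1: entry -2/5 ≤ 0; row 2: 5/(1/5) = 25. Minimum is 25 at row 2 (q leaves); pivot element 1/5.
Pivot on row 2; the obj-row RHS becomes 25/2 − (-8/5)·25 = 105/2.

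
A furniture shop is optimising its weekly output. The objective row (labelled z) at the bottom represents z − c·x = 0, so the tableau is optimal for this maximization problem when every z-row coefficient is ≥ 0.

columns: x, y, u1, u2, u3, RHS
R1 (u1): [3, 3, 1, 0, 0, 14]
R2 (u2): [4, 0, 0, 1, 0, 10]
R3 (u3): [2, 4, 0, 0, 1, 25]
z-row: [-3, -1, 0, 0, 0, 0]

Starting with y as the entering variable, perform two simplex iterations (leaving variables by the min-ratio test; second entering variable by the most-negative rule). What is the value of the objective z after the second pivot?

Ratio test on column y — row 1: 14/3 = 14/3; row 2: entry 0 ≤ 0; row 3: 25/4 = 25/4. Minimum is 14/3 at row 1 (u1 leaves); pivot element 3.
Pivot on row 1; the z-row RHS becomes 0 − (-1)·(14/3) = 14/3.
Next entering variable (most negative z-row entry -2): x.
Ratio test on column x — row 1: (14/3)/1 = 14/3; row 2: 10/4 = 5/2; row 3: entry -2 ≤ 0. Minimum is 5/2 at row 2 (u2 leaves); pivot element 4.
After the second pivot the z-row RHS is 14/3 − (-2)·(5/2) = 29/3.

29/3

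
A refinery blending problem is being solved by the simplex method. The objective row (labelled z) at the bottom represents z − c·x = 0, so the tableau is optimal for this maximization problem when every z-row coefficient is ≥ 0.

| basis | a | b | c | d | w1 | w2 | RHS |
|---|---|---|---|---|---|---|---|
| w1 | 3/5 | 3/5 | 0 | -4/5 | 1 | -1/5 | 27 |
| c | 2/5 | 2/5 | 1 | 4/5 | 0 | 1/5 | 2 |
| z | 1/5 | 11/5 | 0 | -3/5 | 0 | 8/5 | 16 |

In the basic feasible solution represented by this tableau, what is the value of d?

d is not in the basis, so in the current basic feasible solution d = 0.

0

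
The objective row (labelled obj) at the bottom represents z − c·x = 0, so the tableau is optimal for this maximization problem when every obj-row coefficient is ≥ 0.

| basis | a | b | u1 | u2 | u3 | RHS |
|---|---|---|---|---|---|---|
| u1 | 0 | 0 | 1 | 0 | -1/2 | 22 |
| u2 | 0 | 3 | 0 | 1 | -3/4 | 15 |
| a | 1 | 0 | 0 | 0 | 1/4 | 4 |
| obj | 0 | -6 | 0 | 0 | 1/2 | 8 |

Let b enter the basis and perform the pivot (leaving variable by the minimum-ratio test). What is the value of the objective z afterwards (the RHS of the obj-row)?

Ratio test on column b — row 1: entry 0 ≤ 0; row 2: 15/3 = 5; row 3: entry 0 ≤ 0. Minimum is 5 at row 2 (u2 leaves); pivot element 3.
Pivot on row 2; the obj-row RHS becomes 8 − (-6)·5 = 38.

38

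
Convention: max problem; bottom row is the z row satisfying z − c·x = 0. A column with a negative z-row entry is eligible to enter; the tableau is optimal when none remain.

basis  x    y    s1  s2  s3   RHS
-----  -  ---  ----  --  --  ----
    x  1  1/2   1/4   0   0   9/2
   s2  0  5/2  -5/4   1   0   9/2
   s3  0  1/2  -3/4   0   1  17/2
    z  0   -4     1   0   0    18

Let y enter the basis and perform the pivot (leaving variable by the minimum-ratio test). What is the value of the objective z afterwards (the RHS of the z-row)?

Ratio test on column y — row 1: (9/2)/(1/2) = 9; row 2: (9/2)/(5/2) = 9/5; row 3: (17/2)/(1/2) = 17. Minimum is 9/5 at row 2 (s2 leaves); pivot element 5/2.
Pivot on row 2; the z-row RHS becomes 18 − (-4)·(9/5) = 126/5.

126/5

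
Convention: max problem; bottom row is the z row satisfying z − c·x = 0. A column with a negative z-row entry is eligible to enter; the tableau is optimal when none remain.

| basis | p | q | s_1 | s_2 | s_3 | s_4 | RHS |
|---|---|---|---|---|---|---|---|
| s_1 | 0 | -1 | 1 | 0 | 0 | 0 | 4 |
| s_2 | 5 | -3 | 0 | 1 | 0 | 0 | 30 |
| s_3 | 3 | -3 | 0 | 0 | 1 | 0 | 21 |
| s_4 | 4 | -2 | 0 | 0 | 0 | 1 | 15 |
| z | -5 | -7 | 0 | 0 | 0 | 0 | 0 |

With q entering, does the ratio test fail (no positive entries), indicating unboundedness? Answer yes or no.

yes

Every constraint-row entry in column q is ≤ 0, so increasing q is unbounded.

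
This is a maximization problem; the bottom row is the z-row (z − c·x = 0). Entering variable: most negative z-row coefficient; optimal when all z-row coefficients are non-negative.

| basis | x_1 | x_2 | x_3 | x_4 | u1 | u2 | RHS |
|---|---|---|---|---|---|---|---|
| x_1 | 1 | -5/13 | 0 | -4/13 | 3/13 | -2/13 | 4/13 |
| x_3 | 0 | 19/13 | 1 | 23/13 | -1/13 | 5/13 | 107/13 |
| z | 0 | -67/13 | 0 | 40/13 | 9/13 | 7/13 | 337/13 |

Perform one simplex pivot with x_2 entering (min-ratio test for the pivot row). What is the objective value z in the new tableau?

1044/19

Ratio test on column x_2 — row 1: entry -5/13 ≤ 0; row 2: (107/13)/(19/13) = 107/19. Minimum is 107/19 at row 2 (x_3 leaves); pivot element 19/13.
Pivot on row 2; the z-row RHS becomes 337/13 − (-67/13)·(107/19) = 1044/19.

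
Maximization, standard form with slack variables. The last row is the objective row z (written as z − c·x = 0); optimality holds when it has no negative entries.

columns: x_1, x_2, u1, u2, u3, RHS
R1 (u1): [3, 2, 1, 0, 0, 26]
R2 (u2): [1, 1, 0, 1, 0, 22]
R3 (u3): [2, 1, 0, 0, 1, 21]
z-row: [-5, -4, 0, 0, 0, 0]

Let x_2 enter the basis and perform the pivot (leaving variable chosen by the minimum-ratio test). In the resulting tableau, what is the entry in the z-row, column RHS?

52

Ratio test on column x_2 — row 1: 26/2 = 13; row 2: 22/1 = 22; row 3: 21/1 = 21. Minimum is 13 at row 1 (u1 leaves); pivot element 2.
Divide row 1 by 2; eliminate column x_2 from the other rows.
z-row update in column RHS: 0 − (-4)·13 = 52.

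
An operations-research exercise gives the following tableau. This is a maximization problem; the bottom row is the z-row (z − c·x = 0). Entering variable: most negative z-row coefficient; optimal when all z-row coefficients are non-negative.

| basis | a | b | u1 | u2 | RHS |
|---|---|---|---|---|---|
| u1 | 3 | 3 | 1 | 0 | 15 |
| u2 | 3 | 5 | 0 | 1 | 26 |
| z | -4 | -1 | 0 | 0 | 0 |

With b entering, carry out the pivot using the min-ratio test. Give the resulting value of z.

5

Ratio test on column b — row 1: 15/3 = 5; row 2: 26/5 = 26/5. Minimum is 5 at row 1 (u1 leaves); pivot element 3.
Pivot on row 1; the z-row RHS becomes 0 − (-1)·5 = 5.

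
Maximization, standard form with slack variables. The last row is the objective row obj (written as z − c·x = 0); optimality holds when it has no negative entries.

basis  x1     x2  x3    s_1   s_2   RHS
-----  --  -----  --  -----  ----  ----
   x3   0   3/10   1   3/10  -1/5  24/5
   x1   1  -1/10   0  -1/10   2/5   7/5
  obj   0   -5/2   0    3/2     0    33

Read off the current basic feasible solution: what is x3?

24/5

x3 is basic (row 1); its value is the RHS of that row, 24/5.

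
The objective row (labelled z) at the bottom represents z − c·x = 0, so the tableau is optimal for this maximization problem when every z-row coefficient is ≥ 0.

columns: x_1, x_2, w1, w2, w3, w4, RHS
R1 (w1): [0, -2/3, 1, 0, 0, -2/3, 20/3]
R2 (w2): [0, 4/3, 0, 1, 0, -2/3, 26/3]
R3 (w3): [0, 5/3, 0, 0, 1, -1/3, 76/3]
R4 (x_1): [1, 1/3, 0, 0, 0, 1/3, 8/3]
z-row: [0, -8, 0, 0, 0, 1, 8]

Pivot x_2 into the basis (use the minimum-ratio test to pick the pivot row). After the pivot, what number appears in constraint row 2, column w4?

Ratio test on column x_2 — row 1: entry -2/3 ≤ 0; row 2: (26/3)/(4/3) = 13/2; row 3: (76/3)/(5/3) = 76/5; row 4: (8/3)/(1/3) = 8. Minimum is 13/2 at row 2 (w2 leaves); pivot element 4/3.
Divide row 2 by 4/3; eliminate column x_2 from the other rows.
In the new row 2, the w4 entry is the old entry divided by the pivot: (-2/3)/(4/3) = -1/2.

-1/2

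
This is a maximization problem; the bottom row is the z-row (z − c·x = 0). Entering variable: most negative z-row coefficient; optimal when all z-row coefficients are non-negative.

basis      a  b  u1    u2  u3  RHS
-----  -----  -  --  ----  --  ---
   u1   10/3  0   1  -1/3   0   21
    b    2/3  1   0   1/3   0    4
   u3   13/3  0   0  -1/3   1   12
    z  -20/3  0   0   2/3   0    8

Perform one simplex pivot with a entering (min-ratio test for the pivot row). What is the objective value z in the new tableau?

Ratio test on column a — row 1: 21/(10/3) = 63/10; row 2: 4/(2/3) = 6; row 3: 12/(13/3) = 36/13. Minimum is 36/13 at row 3 (u3 leaves); pivot element 13/3.
Pivot on row 3; the z-row RHS becomes 8 − (-20/3)·(36/13) = 344/13.

344/13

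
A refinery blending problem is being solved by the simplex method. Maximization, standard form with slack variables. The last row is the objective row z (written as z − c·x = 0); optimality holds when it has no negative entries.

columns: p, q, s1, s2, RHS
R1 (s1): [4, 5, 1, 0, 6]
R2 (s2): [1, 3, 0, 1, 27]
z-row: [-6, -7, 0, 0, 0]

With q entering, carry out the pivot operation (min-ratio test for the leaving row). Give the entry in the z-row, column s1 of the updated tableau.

Ratio test on column q — row 1: 6/5 = 6/5; row 2: 27/3 = 9. Minimum is 6/5 at row 1 (s1 leaves); pivot element 5.
Divide row 1 by 5; eliminate column q from the other rows.
z-row update in column s1: 0 − (-7)·(1/5) = 7/5.

7/5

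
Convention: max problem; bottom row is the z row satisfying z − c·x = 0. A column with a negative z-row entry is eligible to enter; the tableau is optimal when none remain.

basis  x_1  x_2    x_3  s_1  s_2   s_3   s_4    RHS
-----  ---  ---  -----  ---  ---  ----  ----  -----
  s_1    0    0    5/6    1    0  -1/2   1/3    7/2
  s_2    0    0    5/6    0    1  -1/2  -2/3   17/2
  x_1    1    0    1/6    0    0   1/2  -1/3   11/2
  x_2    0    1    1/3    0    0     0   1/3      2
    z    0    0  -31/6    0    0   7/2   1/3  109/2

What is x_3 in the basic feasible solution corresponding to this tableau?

x_3 is not in the basis, so in the current basic feasible solution x_3 = 0.

0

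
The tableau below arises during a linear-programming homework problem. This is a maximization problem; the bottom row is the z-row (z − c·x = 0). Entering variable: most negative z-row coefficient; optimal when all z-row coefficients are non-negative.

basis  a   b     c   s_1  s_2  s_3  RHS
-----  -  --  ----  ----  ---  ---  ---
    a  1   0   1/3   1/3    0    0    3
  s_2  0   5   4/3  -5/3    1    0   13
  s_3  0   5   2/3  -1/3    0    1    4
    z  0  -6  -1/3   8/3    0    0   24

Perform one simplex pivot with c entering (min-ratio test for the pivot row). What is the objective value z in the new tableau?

Ratio test on column c — row 1: 3/(1/3) = 9; row 2: 13/(4/3) = 39/4; row 3: 4/(2/3) = 6. Minimum is 6 at row 3 (s_3 leaves); pivot element 2/3.
Pivot on row 3; the z-row RHS becomes 24 − (-1/3)·6 = 26.

26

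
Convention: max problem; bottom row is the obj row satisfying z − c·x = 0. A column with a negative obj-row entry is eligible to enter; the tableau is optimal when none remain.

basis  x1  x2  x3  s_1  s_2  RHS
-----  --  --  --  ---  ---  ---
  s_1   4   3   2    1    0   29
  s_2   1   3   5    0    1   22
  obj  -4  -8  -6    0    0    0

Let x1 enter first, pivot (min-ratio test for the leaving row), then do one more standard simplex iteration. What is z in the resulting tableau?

Ratio test on column x1 — row 1: 29/4 = 29/4; row 2: 22/1 = 22. Minimum is 29/4 at row 1 (s_1 leaves); pivot element 4.
Pivot on row 1; the obj-row RHS becomes 0 − (-4)·(29/4) = 29.
Next entering variable (most negative obj-row entry -5): x2.
Ratio test on column x2 — row 1: (29/4)/(3/4) = 29/3; row 2: (59/4)/(9/4) = 59/9. Minimum is 59/9 at row 2 (s_2 leaves); pivot element 9/4.
After the second pivot the obj-row RHS is 29 − (-5)·(59/9) = 556/9.

556/9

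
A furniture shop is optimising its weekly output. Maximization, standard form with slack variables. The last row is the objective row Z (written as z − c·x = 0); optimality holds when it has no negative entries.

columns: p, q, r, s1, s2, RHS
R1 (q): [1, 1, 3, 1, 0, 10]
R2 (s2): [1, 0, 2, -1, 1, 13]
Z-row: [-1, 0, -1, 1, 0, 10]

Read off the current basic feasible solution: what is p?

0

p is not in the basis, so in the current basic feasible solution p = 0.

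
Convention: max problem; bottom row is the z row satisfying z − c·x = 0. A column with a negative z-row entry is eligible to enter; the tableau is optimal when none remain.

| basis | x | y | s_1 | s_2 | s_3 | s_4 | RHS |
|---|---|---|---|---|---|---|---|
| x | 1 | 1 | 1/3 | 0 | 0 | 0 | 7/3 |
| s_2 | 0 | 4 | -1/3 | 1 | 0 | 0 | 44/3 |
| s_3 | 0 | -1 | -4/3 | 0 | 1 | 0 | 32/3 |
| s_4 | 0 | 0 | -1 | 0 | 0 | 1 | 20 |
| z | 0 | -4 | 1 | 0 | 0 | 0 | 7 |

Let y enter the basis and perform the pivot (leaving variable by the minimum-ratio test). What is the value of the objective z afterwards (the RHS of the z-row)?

Ratio test on column y — row 1: (7/3)/1 = 7/3; row 2: (44/3)/4 = 11/3; row 3: entry -1 ≤ 0; row 4: entry 0 ≤ 0. Minimum is 7/3 at row 1 (x leaves); pivot element 1.
Pivot on row 1; the z-row RHS becomes 7 − (-4)·(7/3) = 49/3.

49/3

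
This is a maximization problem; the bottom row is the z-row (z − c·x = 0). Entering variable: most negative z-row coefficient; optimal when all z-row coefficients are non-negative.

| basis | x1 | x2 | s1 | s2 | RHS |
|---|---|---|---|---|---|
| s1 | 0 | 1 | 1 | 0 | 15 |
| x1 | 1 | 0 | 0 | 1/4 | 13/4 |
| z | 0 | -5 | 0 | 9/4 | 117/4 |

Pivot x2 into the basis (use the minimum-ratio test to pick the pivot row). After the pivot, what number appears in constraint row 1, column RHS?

Ratio test on column x2 — row 1: 15/1 = 15; row 2: entry 0 ≤ 0. Minimum is 15 at row 1 (s1 leaves); pivot element 1.
Divide row 1 by 1; eliminate column x2 from the other rows.
In the new row 1, the RHS entry is the old entry divided by the pivot: 15/1 = 15.

15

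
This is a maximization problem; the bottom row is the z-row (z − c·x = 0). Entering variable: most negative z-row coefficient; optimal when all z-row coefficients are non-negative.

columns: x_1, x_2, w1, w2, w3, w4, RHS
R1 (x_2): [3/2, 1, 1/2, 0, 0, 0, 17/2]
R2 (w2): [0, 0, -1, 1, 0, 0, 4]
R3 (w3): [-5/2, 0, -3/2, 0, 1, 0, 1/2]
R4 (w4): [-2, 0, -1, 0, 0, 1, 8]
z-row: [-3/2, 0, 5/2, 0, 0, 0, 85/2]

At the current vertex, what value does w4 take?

w4 is basic (row 4); its value is the RHS of that row, 8.

8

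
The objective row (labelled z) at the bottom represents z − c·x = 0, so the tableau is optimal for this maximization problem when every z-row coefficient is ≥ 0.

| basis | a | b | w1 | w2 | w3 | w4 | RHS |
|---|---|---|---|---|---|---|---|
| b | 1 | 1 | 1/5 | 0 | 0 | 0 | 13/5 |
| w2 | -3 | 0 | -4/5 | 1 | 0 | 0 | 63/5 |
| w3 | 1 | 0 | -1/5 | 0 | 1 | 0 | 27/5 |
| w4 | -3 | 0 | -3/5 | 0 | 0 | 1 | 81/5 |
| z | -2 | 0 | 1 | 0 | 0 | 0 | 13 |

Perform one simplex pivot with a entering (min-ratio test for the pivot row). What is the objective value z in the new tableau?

Ratio test on column a — row 1: (13/5)/1 = 13/5; row 2: entry -3 ≤ 0; row 3: (27/5)/1 = 27/5; row 4: entry -3 ≤ 0. Minimum is 13/5 at row 1 (b leaves); pivot element 1.
Pivot on row 1; the z-row RHS becomes 13 − (-2)·(13/5) = 91/5.

91/5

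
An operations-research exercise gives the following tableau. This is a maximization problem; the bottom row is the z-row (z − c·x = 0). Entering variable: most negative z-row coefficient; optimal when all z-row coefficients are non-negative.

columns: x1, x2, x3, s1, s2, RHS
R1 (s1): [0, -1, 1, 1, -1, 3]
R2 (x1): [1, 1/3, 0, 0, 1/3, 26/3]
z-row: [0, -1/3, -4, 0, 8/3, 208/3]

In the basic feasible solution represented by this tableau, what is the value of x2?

0

x2 is not in the basis, so in the current basic feasible solution x2 = 0.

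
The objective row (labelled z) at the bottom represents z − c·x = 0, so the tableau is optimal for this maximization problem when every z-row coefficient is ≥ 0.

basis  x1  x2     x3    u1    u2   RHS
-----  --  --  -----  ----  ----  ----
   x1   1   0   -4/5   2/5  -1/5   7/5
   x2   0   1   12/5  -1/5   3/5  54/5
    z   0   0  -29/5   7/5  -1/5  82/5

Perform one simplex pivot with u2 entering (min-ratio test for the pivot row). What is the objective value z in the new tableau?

Ratio test on column u2 — row 1: entry -1/5 ≤ 0; row 2: (54/5)/(3/5) = 18. Minimum is 18 at row 2 (x2 leaves); pivot element 3/5.
Pivot on row 2; the z-row RHS becomes 82/5 − (-1/5)·18 = 20.

20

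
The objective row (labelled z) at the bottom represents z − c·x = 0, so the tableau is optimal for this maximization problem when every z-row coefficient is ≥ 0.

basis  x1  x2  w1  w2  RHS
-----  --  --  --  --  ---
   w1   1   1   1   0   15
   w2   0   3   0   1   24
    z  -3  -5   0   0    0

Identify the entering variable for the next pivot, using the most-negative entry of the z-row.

Negative z-row entries: x1: -3, x2: -5.
The most negative is -5 in column x2, so x2 enters.

x2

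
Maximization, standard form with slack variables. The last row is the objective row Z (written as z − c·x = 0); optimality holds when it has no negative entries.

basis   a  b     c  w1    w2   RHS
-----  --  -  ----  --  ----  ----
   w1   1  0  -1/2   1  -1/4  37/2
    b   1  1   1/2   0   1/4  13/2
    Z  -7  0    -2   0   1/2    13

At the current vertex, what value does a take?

a is not in the basis, so in the current basic feasible solution a = 0.

0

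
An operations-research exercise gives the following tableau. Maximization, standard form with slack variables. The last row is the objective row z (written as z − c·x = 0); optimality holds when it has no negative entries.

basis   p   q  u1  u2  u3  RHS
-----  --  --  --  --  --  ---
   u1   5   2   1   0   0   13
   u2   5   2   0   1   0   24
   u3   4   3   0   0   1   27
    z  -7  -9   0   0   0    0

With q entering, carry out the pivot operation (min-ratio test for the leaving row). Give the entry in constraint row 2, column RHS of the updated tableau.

11

Ratio test on column q — row 1: 13/2 = 13/2; row 2: 24/2 = 12; row 3: 27/3 = 9. Minimum is 13/2 at row 1 (u1 leaves); pivot element 2.
Divide row 1 by 2; eliminate column q from the other rows.
Row 2 update in column RHS: 24 − 2·(13/2) = 11.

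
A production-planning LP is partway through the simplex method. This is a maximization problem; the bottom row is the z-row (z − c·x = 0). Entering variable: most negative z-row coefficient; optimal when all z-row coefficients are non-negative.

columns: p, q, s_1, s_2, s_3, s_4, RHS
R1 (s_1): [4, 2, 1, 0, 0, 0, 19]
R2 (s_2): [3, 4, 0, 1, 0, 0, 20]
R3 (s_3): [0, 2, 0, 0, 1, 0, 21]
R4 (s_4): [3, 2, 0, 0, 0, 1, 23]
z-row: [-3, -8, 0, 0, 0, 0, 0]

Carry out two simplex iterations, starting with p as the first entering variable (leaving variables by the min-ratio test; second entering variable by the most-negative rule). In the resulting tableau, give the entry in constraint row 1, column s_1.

2/5

Ratio test on column p — row 1: 19/4 = 19/4; row 2: 20/3 = 20/3; row 3: entry 0 ≤ 0; row 4: 23/3 = 23/3. Minimum is 19/4 at row 1 (s_1 leaves); pivot element 4.
Divide row 1 by 4; eliminate column p from the other rows.
Second iteration: most negative z-row entry is -13/2 in column q, so q enters.
Ratio test on column q — row 1: (19/4)/(1/2) = 19/2; row 2: (23/4)/(5/2) = 23/10; row 3: 21/2 = 21/2; row 4: (35/4)/(1/2) = 35/2. Minimum is 23/10 at row 2 (s_2 leaves); pivot element 5/2.
Divide row 2 by 5/2; eliminate column q from the other rows.
After both pivots, the entry at constraint row 1, column s_1 is 2/5.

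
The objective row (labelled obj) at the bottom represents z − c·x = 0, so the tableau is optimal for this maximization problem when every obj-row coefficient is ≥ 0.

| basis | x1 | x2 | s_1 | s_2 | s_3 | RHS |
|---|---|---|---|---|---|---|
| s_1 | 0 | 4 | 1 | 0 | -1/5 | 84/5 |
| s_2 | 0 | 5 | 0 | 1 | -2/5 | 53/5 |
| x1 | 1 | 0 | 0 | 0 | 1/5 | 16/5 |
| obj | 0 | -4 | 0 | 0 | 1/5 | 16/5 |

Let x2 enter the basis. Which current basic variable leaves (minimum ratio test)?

s_2

Column x2 entries and ratios — s_1: (84/5)/4 = 21/5; s_2: (53/5)/5 = 53/25; x1: 0 ≤ 0, skip.
Smallest ratio is 53/25 in the row of s_2, so s_2 leaves.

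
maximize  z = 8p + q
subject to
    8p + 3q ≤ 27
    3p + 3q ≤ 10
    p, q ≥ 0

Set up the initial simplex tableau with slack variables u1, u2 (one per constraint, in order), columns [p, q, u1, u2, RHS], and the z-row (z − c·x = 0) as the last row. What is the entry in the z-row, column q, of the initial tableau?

-1

The z-row carries the negated objective coefficients: the q entry is -1.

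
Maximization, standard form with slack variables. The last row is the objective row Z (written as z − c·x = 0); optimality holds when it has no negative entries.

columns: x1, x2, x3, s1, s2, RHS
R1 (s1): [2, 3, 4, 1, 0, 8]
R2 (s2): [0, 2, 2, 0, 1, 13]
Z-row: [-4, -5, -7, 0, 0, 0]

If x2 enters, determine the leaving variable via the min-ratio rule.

s1

Column x2 entries and ratios — s1: 8/3 = 8/3; s2: 13/2 = 13/2.
Smallest ratio is 8/3 in the row of s1, so s1 leaves.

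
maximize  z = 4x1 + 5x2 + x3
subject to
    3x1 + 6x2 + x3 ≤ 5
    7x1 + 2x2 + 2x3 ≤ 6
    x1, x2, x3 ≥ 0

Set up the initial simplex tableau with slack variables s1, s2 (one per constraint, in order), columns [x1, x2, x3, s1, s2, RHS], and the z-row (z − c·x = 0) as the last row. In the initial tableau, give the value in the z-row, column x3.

The z-row carries the negated objective coefficients: the x3 entry is -1.

-1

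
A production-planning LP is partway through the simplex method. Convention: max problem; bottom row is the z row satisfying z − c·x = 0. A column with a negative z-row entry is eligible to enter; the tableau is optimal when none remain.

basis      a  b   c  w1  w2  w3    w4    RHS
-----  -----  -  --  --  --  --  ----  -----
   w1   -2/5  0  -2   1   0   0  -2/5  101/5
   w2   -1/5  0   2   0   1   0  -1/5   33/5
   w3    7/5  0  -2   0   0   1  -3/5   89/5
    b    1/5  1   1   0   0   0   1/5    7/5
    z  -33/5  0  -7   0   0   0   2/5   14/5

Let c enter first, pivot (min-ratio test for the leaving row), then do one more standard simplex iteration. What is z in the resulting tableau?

49

Ratio test on column c — row 1: entry -2 ≤ 0; row 2: (33/5)/2 = 33/10; row 3: entry -2 ≤ 0; row 4: (7/5)/1 = 7/5. Minimum is 7/5 at row 4 (b leaves); pivot element 1.
Pivot on row 4; the z-row RHS becomes 14/5 − (-7)·(7/5) = 63/5.
Next entering variable (most negative z-row entry -26/5): a.
Ratio test on column a — row 1: entry 0 ≤ 0; row 2: entry -3/5 ≤ 0; row 3: (103/5)/(9/5) = 103/9; row 4: (7/5)/(1/5) = 7. Minimum is 7 at row 4 (c leaves); pivot element 1/5.
After the second pivot the z-row RHS is 63/5 − (-26/5)·7 = 49.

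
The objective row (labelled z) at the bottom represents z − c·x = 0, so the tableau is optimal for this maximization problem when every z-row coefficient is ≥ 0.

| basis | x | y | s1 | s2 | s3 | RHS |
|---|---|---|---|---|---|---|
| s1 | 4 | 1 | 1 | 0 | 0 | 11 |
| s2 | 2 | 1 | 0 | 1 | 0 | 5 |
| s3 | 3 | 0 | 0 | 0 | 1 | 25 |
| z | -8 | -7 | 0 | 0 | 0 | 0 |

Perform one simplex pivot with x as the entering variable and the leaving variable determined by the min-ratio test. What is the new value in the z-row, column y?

-3

Ratio test on column x — row 1: 11/4 = 11/4; row 2: 5/2 = 5/2; row 3: 25/3 = 25/3. Minimum is 5/2 at row 2 (s2 leaves); pivot element 2.
Divide row 2 by 2; eliminate column x from the other rows.
z-row update in column y: -7 − (-8)·(1/2) = -3.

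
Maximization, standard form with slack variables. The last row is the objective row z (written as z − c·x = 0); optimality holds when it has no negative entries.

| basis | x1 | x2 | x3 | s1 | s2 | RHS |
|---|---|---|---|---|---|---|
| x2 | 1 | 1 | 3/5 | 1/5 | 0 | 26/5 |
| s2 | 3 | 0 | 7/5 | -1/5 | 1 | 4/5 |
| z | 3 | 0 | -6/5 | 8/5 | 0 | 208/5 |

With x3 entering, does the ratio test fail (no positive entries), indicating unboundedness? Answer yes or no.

no

Column x3 has positive entries in row(s) 1, 2, so the ratio test bounds it — not unbounded.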